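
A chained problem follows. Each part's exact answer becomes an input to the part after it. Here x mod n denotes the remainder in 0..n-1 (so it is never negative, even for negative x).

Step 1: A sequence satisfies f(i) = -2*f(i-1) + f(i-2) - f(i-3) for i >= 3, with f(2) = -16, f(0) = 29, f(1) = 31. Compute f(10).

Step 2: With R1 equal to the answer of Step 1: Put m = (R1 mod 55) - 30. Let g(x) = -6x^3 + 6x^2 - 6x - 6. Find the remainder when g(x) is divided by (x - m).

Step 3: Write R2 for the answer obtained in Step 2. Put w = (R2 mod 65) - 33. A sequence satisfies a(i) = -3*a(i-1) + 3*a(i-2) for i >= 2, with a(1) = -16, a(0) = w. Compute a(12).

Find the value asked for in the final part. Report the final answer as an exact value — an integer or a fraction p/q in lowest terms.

Step 1: f(3) = -2*(-16) + 1*(31) - 1*(29) = 34; iterating: f(3)=34, f(4)=-115, f(5)=280, f(6)=-709, f(7)=1813, f(8)=-4615, f(9)=11752, f(10)=-29932; answer -29932
Step 2: R1 = -29932; m = 13; remainder = value at the root: -6*(13)^3 + 6*(13)^2 - 6*(13)^1 - 6 = (-13182) + (1014) + (-78) + (-6) = -12252; answer -12252
Step 3: R2 = -12252; w = 0; a(2) = -3*(-16) + 3*(0) = 48; iterating: a(2)=48, a(3)=-192, a(4)=720, a(5)=-2736, a(6)=10368, a(7)=-39312, a(8)=149040, a(9)=-565056, a(10)=2142288, a(11)=-8122032, a(12)=30792960; answer 30792960

30792960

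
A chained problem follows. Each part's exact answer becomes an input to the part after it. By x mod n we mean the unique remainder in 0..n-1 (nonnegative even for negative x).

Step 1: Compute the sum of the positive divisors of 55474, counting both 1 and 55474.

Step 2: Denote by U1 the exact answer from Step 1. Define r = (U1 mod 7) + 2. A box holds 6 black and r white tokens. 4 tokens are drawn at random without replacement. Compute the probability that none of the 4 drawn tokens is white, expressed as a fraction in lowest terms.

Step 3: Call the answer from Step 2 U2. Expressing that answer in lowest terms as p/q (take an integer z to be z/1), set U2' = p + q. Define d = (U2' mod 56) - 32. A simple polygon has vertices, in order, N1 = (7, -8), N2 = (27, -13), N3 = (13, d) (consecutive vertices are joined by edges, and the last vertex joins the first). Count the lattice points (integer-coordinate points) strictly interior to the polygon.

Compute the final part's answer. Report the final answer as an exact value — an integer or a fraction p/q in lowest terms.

Step 1: 55474 = 2 * 27737; sigma = (1 + 2) * (1 + 27737) = 3 * 27738 = 83214; answer 83214
Step 2: U1 = 83214; r = 7; total draws C(13,4) = 715; favorable C(6,4) = 15; P = 3/143; answer 3/143
Step 3: U2 = 3/143; threaded value p + q = 146; d = 2; cross terms: (7*-13 - 27*-8)=125, (27*2 - 13*-13)=223, (13*-8 - 7*2)=-118; twice the area = |230| = 230; area = 115; boundary points = 5 + 1 + 2 = 8; strictly interior points = area - boundary/2 + 1 = 112; answer 112

112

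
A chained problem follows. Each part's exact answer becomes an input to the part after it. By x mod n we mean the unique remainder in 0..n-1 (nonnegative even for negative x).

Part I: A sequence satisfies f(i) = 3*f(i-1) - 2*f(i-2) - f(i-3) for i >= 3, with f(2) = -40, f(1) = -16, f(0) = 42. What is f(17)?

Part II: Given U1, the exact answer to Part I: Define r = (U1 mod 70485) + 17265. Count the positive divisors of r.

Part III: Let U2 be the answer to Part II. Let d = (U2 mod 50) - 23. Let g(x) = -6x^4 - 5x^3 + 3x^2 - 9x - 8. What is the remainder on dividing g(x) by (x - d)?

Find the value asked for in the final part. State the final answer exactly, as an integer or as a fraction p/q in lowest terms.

Part I: f(3) = 3*(-40) - 2*(-16) - 1*(42) = -130; iterating: f(3)=-130, f(4)=-294, f(5)=-582, f(6)=-1028, f(7)=-1626, f(8)=-2240, f(9)=-2440, f(10)=-1214, f(11)=3478, f(12)=15302, f(13)=40164, f(14)=86410, f(15)=163600, f(16)=277816, f(17)=419838; answer 419838
Part II: U1 = 419838; r = 84678; 84678 = 2 * 3 * 11 * 1283; number of divisors = (1+1) * (1+1) * (1+1) * (1+1) = 16; answer 16
Part III: U2 = 16; d = -7; remainder = value at the root: -6*(-7)^4 - 5*(-7)^3 + 3*(-7)^2 - 9*(-7)^1 - 8 = (-14406) + (1715) + (147) + (63) + (-8) = -12489; answer -12489

-12489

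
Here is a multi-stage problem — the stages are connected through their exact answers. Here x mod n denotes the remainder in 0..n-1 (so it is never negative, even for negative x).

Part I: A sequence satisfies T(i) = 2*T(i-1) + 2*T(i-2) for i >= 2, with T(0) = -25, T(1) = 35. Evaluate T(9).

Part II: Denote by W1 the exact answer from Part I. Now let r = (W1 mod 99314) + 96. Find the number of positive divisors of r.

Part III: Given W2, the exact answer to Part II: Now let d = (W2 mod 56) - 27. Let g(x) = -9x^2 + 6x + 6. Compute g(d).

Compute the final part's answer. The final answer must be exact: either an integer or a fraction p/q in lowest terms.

Part I: T(2) = 2*(35) + 2*(-25) = 20; iterating: T(2)=20, T(3)=110, T(4)=260, T(5)=740, T(6)=2000, T(7)=5480, T(8)=14960, T(9)=40880; answer 40880
Part II: W1 = 40880; r = 40976; 40976 = 2^4 * 13 * 197; number of divisors = (4+1) * (1+1) * (1+1) = 20; answer 20
Part III: W2 = 20; d = -7; -9*(-7)^2 + 6*(-7)^1 + 6 = (-441) + (-42) + (6) = -477; answer -477

-477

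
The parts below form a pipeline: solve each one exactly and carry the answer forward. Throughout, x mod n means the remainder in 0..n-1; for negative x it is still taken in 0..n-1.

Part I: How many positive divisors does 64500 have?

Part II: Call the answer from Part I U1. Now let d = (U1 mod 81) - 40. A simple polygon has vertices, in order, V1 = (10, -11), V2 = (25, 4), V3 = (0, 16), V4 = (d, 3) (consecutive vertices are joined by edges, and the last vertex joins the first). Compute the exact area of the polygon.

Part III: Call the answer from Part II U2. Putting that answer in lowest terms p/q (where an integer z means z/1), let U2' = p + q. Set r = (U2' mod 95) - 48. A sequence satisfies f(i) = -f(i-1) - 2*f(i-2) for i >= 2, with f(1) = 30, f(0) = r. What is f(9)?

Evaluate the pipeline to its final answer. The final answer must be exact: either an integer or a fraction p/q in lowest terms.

-768

Part I: 64500 = 2^2 * 3 * 5^3 * 43; number of divisors = (2+1) * (1+1) * (3+1) * (1+1) = 48; answer 48
Part II: U1 = 48; d = 8; cross terms: (10*4 - 25*-11)=315, (25*16 - 0*4)=400, (0*3 - 8*16)=-128, (8*-11 - 10*3)=-118; twice the area = |469| = 469; area = 469/2; answer 469/2
Part III: U2 = 469/2; threaded value p + q = 471; r = 43; f(2) = -1*(30) - 2*(43) = -116; iterating: f(2)=-116, f(3)=56, f(4)=176, f(5)=-288, f(6)=-64, f(7)=640, f(8)=-512, f(9)=-768; answer -768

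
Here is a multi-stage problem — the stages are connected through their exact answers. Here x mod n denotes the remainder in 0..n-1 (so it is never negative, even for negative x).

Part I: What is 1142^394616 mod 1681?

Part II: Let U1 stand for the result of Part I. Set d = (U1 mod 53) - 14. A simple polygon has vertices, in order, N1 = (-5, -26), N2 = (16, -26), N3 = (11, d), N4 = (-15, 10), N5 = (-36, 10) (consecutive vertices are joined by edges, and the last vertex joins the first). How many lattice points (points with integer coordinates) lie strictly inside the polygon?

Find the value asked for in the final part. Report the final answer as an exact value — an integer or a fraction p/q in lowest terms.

1357

Part I: squarings mod 1681: 1142^1=1142, 1142^2=1389, 1142^4=1214, 1142^8=1240, 1142^16=1166, 1142^32=1308, 1142^64=1287, 1142^128=584, 1142^256=1494, 1142^512=1349, 1142^1024=959, 1142^2048=174, 1142^4096=18, 1142^8192=324, 1142^16384=754, 1142^32768=338, 1142^65536=1617, 1142^131072=734, 1142^262144=836; 1142^394616 = 1142^8 * 1142^16 * 1142^32 * 1142^64 * 1142^256 * 1142^1024 * 1142^131072 * 1142^262144 = 1412 (mod 1681); answer 1412
Part II: U1 = 1412; d = 20; cross terms: (-5*-26 - 16*-26)=546, (16*20 - 11*-26)=606, (11*10 - -15*20)=410, (-15*10 - -36*10)=210, (-36*-26 - -5*10)=986; twice the area = |2758| = 2758; area = 1379; boundary points = 21 + 1 + 2 + 21 + 1 = 46; strictly interior points = area - boundary/2 + 1 = 1357; answer 1357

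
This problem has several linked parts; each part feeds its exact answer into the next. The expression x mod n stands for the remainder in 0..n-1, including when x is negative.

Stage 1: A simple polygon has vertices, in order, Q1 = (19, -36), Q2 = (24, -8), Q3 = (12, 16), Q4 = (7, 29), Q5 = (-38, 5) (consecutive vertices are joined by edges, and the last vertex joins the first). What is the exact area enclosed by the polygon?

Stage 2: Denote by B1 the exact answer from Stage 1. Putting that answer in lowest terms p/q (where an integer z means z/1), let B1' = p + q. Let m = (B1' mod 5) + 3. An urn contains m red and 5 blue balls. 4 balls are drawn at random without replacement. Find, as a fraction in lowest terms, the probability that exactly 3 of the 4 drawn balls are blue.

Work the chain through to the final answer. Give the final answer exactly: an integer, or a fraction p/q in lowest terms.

Stage 1: cross terms: (19*-8 - 24*-36)=712, (24*16 - 12*-8)=480, (12*29 - 7*16)=236, (7*5 - -38*29)=1137, (-38*-36 - 19*5)=1273; twice the area = |3838| = 3838; area = 1919; answer 1919
Stage 2: B1 = 1919; threaded value p + q = 1920; m = 3; total draws C(8,4) = 70; favorable C(5,3)*C(3,1) = 30; P = 3/7; answer 3/7

3/7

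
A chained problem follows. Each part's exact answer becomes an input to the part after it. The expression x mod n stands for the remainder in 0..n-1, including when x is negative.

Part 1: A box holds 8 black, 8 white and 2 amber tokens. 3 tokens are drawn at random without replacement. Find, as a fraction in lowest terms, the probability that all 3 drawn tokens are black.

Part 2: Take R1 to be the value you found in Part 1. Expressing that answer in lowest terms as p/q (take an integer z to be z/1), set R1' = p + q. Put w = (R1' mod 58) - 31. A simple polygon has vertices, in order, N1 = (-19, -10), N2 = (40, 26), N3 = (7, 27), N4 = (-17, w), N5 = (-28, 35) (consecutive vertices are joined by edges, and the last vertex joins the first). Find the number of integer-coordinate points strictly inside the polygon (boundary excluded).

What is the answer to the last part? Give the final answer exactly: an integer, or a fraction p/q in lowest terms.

1151

Part 1: total draws C(18,3) = 816; favorable C(8,3) = 56; P = 7/102; answer 7/102
Part 2: R1 = 7/102; threaded value p + q = 109; w = 20; cross terms: (-19*26 - 40*-10)=-94, (40*27 - 7*26)=898, (7*20 - -17*27)=599, (-17*35 - -28*20)=-35, (-28*-10 - -19*35)=945; twice the area = |2313| = 2313; area = 2313/2; boundary points = 1 + 1 + 1 + 1 + 9 = 13; strictly interior points = area - boundary/2 + 1 = 1151; answer 1151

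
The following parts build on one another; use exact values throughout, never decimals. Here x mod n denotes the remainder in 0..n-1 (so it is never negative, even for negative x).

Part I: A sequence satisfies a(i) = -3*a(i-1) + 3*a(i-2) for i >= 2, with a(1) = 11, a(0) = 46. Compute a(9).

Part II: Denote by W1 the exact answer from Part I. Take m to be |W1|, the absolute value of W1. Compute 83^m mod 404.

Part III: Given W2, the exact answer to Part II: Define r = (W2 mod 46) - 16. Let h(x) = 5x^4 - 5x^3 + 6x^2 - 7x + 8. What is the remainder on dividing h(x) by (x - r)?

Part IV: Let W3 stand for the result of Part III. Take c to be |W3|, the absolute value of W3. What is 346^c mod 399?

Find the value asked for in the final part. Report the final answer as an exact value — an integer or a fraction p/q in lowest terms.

187

Part I: a(2) = -3*(11) + 3*(46) = 105; iterating: a(2)=105, a(3)=-282, a(4)=1161, a(5)=-4329, a(6)=16470, a(7)=-62397, a(8)=236601, a(9)=-896994; answer -896994
Part II: W1 = -896994; m = 896994; squarings mod 404: 83^1=83, 83^2=21, 83^4=37, 83^8=157, 83^16=5, 83^32=25, 83^64=221, 83^128=361, 83^256=233, 83^512=153, 83^1024=381, 83^2048=125, 83^4096=273, 83^8192=193, 83^16384=81, 83^32768=97, 83^65536=117, 83^131072=357, 83^262144=189, 83^524288=169; 83^896994 = 83^2 * 83^32 * 83^64 * 83^128 * 83^256 * 83^512 * 83^1024 * 83^2048 * 83^8192 * 83^32768 * 83^65536 * 83^262144 * 83^524288 = 13 (mod 404); answer 13
Part III: W2 = 13; r = -3; remainder = value at the root: 5*(-3)^4 - 5*(-3)^3 + 6*(-3)^2 - 7*(-3)^1 + 8 = (405) + (135) + (54) + (21) + (8) = 623; answer 623
Part IV: W3 = 623; c = 623; squarings mod 399: 346^1=346, 346^2=16, 346^4=256, 346^8=100, 346^16=25, 346^32=226, 346^64=4, 346^128=16, 346^256=256, 346^512=100; 346^623 = 346^1 * 346^2 * 346^4 * 346^8 * 346^32 * 346^64 * 346^512 = 187 (mod 399); answer 187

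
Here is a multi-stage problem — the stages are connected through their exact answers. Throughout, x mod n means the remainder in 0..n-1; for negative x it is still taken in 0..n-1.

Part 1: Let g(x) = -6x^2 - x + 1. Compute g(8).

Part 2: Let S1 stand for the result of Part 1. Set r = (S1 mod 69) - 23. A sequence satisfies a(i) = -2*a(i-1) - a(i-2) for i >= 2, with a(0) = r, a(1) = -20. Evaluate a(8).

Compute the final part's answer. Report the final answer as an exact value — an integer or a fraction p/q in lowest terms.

160

Part 1: -6*(8)^2 - 1*(8)^1 + 1 = (-384) + (-8) + (1) = -391; answer -391
Part 2: S1 = -391; r = 0; a(2) = -2*(-20) - 1*(0) = 40; iterating: a(2)=40, a(3)=-60, a(4)=80, a(5)=-100, a(6)=120, a(7)=-140, a(8)=160; answer 160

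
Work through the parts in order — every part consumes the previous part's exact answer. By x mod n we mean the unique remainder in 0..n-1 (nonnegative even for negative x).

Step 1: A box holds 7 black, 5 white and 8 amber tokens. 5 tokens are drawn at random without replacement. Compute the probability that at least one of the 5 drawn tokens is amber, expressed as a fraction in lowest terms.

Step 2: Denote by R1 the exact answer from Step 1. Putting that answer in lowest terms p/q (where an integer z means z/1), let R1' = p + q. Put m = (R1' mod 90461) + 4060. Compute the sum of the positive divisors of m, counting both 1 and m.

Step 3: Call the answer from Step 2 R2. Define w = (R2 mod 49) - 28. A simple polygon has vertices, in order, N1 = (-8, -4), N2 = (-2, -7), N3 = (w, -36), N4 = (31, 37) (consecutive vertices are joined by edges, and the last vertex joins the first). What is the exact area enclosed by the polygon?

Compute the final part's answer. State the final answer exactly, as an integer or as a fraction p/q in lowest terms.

Step 1: total draws C(20,5) = 15504; complement C(12,5) = 792; favorable 15504 - 792 = 14712; P = 613/646; answer 613/646
Step 2: R1 = 613/646; threaded value p + q = 1259; m = 5319; 5319 = 3^3 * 197; sigma = (1 + 3 + 9 + 27) * (1 + 197) = 40 * 198 = 7920; answer 7920
Step 3: R2 = 7920; w = 3; cross terms: (-8*-7 - -2*-4)=48, (-2*-36 - 3*-7)=93, (3*37 - 31*-36)=1227, (31*-4 - -8*37)=172; twice the area = |1540| = 1540; area = 770; answer 770

770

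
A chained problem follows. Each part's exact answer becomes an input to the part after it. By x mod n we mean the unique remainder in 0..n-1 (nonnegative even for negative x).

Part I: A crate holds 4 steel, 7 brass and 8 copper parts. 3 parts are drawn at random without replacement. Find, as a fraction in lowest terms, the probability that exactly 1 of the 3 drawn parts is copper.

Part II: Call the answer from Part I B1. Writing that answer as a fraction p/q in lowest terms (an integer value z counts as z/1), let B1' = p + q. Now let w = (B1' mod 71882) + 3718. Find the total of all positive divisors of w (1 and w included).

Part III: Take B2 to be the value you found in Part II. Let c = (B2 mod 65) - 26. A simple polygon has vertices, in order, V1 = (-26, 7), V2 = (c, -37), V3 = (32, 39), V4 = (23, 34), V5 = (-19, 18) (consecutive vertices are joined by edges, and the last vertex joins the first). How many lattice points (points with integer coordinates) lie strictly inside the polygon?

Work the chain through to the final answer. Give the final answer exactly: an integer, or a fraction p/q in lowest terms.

1688

Part I: total draws C(19,3) = 969; favorable C(8,1)*C(11,2) = 440; P = 440/969; answer 440/969
Part II: B1 = 440/969; threaded value p + q = 1409; w = 5127; 5127 = 3 * 1709; sigma = (1 + 3) * (1 + 1709) = 4 * 1710 = 6840; answer 6840
Part III: B2 = 6840; c = -11; cross terms: (-26*-37 - -11*7)=1039, (-11*39 - 32*-37)=755, (32*34 - 23*39)=191, (23*18 - -19*34)=1060, (-19*7 - -26*18)=335; twice the area = |3380| = 3380; area = 1690; boundary points = 1 + 1 + 1 + 2 + 1 = 6; strictly interior points = area - boundary/2 + 1 = 1688; answer 1688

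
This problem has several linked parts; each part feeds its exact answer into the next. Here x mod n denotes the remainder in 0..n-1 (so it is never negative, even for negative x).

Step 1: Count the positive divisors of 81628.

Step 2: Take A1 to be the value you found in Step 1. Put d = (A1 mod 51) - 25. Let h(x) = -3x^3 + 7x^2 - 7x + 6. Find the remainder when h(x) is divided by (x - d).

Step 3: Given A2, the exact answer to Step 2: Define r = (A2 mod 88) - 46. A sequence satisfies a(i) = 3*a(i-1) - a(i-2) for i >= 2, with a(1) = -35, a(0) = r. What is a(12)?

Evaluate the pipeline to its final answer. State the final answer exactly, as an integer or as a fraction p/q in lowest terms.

Step 1: 81628 = 2^2 * 20407; number of divisors = (2+1) * (1+1) = 6; answer 6
Step 2: A1 = 6; d = -19; remainder = value at the root: -3*(-19)^3 + 7*(-19)^2 - 7*(-19)^1 + 6 = (20577) + (2527) + (133) + (6) = 23243; answer 23243
Step 3: A2 = 23243; r = -35; a(2) = 3*(-35) - 1*(-35) = -70; iterating: a(2)=-70, a(3)=-175, a(4)=-455, a(5)=-1190, a(6)=-3115, a(7)=-8155, a(8)=-21350, a(9)=-55895, a(10)=-146335, a(11)=-383110, a(12)=-1002995; answer -1002995

-1002995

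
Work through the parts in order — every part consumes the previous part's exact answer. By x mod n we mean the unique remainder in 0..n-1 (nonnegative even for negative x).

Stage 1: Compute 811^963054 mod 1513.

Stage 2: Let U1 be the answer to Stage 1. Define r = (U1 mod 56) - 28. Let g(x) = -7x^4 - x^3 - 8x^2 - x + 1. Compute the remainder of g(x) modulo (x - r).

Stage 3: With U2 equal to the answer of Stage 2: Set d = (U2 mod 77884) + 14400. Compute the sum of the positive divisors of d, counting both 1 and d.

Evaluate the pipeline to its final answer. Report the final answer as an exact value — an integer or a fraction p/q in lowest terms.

Stage 1: squarings mod 1513: 811^1=811, 811^2=1079, 811^4=744, 811^8=1291, 811^16=868, 811^32=1463, 811^64=987, 811^128=1310, 811^256=358, 811^512=1072, 811^1024=817, 811^2048=256, 811^4096=477, 811^8192=579, 811^16384=868, 811^32768=1463, 811^65536=987, 811^131072=1310, 811^262144=358, 811^524288=1072; 811^963054 = 811^2 * 811^4 * 811^8 * 811^32 * 811^64 * 811^128 * 811^256 * 811^4096 * 811^8192 * 811^32768 * 811^131072 * 811^262144 * 811^524288 = 1392 (mod 1513); answer 1392
Stage 2: U1 = 1392; r = 20; remainder = value at the root: -7*(20)^4 - 1*(20)^3 - 8*(20)^2 - 1*(20)^1 + 1 = (-1120000) + (-8000) + (-3200) + (-20) + (1) = -1131219; answer -1131219
Stage 3: U2 = -1131219; d = 51441; 51441 = 3 * 13 * 1319; sigma = (1 + 3) * (1 + 13) * (1 + 1319) = 4 * 14 * 1320 = 73920; answer 73920

73920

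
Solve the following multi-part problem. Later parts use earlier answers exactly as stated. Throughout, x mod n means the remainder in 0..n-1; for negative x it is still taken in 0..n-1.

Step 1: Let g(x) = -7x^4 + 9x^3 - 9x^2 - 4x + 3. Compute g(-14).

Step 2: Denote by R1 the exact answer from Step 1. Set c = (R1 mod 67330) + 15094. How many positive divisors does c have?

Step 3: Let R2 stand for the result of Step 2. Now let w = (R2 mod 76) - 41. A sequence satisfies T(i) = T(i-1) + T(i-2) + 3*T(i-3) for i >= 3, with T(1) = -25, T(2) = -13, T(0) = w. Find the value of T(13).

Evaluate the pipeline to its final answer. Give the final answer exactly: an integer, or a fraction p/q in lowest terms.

Step 1: -7*(-14)^4 + 9*(-14)^3 - 9*(-14)^2 - 4*(-14)^1 + 3 = (-268912) + (-24696) + (-1764) + (56) + (3) = -295313; answer -295313
Step 2: R1 = -295313; c = 56431; 56431 is prime, so its only divisors are 1 and 56431; count = 2; answer 2
Step 3: R2 = 2; w = -39; T(3) = 1*(-13) + 1*(-25) + 3*(-39) = -155; iterating: T(3)=-155, T(4)=-243, T(5)=-437, T(6)=-1145, T(7)=-2311, T(8)=-4767, T(9)=-10513, T(10)=-22213, T(11)=-47027, T(12)=-100779, T(13)=-214445; answer -214445

-214445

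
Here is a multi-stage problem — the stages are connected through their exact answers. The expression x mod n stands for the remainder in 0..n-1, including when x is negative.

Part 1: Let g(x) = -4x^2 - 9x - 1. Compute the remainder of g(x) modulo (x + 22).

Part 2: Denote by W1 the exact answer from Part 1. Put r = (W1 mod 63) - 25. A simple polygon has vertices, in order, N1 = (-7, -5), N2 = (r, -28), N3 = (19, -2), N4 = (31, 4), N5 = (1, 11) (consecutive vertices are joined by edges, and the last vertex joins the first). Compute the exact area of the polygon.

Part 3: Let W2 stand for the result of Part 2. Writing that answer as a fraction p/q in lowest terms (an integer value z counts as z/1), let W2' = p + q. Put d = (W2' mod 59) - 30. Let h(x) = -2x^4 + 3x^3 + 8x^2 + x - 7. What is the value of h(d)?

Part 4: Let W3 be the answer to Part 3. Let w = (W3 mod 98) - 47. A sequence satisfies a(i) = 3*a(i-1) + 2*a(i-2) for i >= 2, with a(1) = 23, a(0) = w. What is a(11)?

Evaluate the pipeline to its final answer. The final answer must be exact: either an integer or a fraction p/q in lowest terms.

3975637

Part 1: remainder = value at the root: -4*(-22)^2 - 9*(-22)^1 - 1 = (-1936) + (198) + (-1) = -1739; answer -1739
Part 2: W1 = -1739; r = 0; cross terms: (-7*-28 - 0*-5)=196, (0*-2 - 19*-28)=532, (19*4 - 31*-2)=138, (31*11 - 1*4)=337, (1*-5 - -7*11)=72; twice the area = |1275| = 1275; area = 1275/2; answer 1275/2
Part 3: W2 = 1275/2; threaded value p + q = 1277; d = 8; -2*(8)^4 + 3*(8)^3 + 8*(8)^2 + 1*(8)^1 - 7 = (-8192) + (1536) + (512) + (8) + (-7) = -6143; answer -6143
Part 4: W3 = -6143; w = -16; a(2) = 3*(23) + 2*(-16) = 37; iterating: a(2)=37, a(3)=157, a(4)=545, a(5)=1949, a(6)=6937, a(7)=24709, a(8)=88001, a(9)=313421, a(10)=1116265, a(11)=3975637; answer 3975637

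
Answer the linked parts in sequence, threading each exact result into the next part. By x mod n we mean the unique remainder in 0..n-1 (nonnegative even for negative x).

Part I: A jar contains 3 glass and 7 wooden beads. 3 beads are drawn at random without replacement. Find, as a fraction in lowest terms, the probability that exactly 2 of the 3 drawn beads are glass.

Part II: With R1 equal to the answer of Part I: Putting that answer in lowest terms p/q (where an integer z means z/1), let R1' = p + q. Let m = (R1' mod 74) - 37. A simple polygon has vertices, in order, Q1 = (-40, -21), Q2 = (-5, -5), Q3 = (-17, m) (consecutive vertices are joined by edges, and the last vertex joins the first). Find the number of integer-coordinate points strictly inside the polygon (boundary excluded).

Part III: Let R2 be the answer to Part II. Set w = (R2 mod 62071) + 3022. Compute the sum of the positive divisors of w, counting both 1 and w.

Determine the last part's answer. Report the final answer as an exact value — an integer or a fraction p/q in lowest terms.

3520

Part I: total draws C(10,3) = 120; favorable C(3,2)*C(7,1) = 21; P = 7/40; answer 7/40
Part II: R1 = 7/40; threaded value p + q = 47; m = 10; cross terms: (-40*-5 - -5*-21)=95, (-5*10 - -17*-5)=-135, (-17*-21 - -40*10)=757; twice the area = |717| = 717; area = 717/2; boundary points = 1 + 3 + 1 = 5; strictly interior points = area - boundary/2 + 1 = 357; answer 357
Part III: R2 = 357; w = 3379; 3379 = 31 * 109; sigma = (1 + 31) * (1 + 109) = 32 * 110 = 3520; answer 3520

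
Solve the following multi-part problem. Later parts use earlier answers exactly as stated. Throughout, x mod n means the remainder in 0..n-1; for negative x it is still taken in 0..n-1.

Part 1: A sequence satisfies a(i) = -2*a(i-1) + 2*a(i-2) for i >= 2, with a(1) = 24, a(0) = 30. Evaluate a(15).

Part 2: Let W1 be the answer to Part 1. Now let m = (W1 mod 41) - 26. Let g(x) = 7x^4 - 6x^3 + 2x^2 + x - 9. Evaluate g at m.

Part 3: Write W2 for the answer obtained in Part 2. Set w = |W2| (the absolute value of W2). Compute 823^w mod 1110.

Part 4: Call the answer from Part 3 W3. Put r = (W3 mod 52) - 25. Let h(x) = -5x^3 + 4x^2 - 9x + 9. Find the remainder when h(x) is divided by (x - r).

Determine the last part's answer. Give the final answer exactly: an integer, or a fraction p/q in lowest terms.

71649

Part 1: a(2) = -2*(24) + 2*(30) = 12; iterating: a(2)=12, a(3)=24, a(4)=-24, a(5)=96, a(6)=-240, a(7)=672, a(8)=-1824, a(9)=4992, a(10)=-13632, a(11)=37248, a(12)=-101760, a(13)=278016, a(14)=-759552, a(15)=2075136; answer 2075136
Part 2: W1 = 2075136; m = -23; 7*(-23)^4 - 6*(-23)^3 + 2*(-23)^2 + 1*(-23)^1 - 9 = (1958887) + (73002) + (1058) + (-23) + (-9) = 2032915; answer 2032915
Part 3: W2 = 2032915; w = 2032915; squarings mod 1110: 823^1=823, 823^2=229, 823^4=271, 823^8=181, 823^16=571, 823^32=811, 823^64=601, 823^128=451, 823^256=271, 823^512=181, 823^1024=571, 823^2048=811, 823^4096=601, 823^8192=451, 823^16384=271, 823^32768=181, 823^65536=571, 823^131072=811, 823^262144=601, 823^524288=451, 823^1048576=271; 823^2032915 = 823^1 * 823^2 * 823^16 * 823^256 * 823^1024 * 823^65536 * 823^131072 * 823^262144 * 823^524288 * 823^1048576 = 937 (mod 1110); answer 937
Part 4: W3 = 937; r = -24; remainder = value at the root: -5*(-24)^3 + 4*(-24)^2 - 9*(-24)^1 + 9 = (69120) + (2304) + (216) + (9) = 71649; answer 71649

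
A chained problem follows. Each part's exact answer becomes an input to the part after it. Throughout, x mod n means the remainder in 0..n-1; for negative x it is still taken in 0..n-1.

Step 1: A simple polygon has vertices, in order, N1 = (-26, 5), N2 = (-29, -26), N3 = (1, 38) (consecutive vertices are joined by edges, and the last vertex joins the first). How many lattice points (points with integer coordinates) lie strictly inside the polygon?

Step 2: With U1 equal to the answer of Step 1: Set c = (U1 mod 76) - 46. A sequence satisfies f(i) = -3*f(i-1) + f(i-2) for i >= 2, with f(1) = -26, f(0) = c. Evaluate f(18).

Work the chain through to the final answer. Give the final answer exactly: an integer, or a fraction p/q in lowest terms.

Step 1: cross terms: (-26*-26 - -29*5)=821, (-29*38 - 1*-26)=-1076, (1*5 - -26*38)=993; twice the area = |738| = 738; area = 369; boundary points = 1 + 2 + 3 = 6; strictly interior points = area - boundary/2 + 1 = 367; answer 367
Step 2: U1 = 367; c = 17; f(2) = -3*(-26) + 1*(17) = 95; iterating: f(2)=95, f(3)=-311, f(4)=1028, f(5)=-3395, f(6)=11213, f(7)=-37034, f(8)=122315, f(9)=-403979, f(10)=1334252, f(11)=-4406735, f(12)=14554457, f(13)=-48070106, f(14)=158764775, f(15)=-524364431, f(16)=1731858068, f(17)=-5719938635, f(18)=18891673973; answer 18891673973

18891673973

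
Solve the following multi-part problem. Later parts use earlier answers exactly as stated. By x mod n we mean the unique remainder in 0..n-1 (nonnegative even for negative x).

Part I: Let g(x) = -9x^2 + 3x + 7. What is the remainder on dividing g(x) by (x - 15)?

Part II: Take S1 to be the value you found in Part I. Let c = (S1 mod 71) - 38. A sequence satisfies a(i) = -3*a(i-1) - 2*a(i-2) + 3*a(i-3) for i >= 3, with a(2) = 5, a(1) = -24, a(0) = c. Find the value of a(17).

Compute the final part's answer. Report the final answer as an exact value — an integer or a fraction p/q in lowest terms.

Part I: remainder = value at the root: -9*(15)^2 + 3*(15)^1 + 7 = (-2025) + (45) + (7) = -1973; answer -1973
Part II: S1 = -1973; c = -23; a(3) = -3*(5) - 2*(-24) + 3*(-23) = -36; iterating: a(3)=-36, a(4)=26, a(5)=9, a(6)=-187, a(7)=621, a(8)=-1462, a(9)=2583, a(10)=-2962, a(11)=-666, a(12)=15671, a(13)=-54567, a(14)=130361, a(15)=-234936, a(16)=280385, a(17)=19800; answer 19800

19800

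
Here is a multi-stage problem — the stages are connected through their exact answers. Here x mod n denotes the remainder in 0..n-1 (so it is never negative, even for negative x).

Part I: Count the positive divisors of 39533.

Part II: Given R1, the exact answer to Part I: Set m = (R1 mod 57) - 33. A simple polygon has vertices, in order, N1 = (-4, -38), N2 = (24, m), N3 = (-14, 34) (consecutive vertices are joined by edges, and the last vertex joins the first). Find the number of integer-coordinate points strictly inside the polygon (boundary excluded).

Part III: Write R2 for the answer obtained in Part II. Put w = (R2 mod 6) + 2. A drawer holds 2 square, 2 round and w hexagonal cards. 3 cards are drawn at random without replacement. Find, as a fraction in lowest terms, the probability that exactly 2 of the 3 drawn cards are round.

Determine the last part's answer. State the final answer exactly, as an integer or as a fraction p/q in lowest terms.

3/28

Part I: 39533 = 13 * 3041; number of divisors = (1+1) * (1+1) = 4; answer 4
Part II: R1 = 4; m = -29; cross terms: (-4*-29 - 24*-38)=1028, (24*34 - -14*-29)=410, (-14*-38 - -4*34)=668; twice the area = |2106| = 2106; area = 1053; boundary points = 1 + 1 + 2 = 4; strictly interior points = area - boundary/2 + 1 = 1052; answer 1052
Part III: R2 = 1052; w = 4; total draws C(8,3) = 56; favorable C(2,2)*C(6,1) = 6; P = 3/28; answer 3/28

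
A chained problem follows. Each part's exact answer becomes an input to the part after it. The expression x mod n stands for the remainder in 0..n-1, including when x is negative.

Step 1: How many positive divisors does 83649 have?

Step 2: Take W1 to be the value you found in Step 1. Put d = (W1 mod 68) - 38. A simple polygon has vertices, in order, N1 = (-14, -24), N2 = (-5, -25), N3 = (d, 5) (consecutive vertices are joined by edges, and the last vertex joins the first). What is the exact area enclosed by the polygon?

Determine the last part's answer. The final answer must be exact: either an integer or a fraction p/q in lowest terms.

241/2

Step 1: 83649 = 3 * 27883; number of divisors = (1+1) * (1+1) = 4; answer 4
Step 2: W1 = 4; d = -34; cross terms: (-14*-25 - -5*-24)=230, (-5*5 - -34*-25)=-875, (-34*-24 - -14*5)=886; twice the area = |241| = 241; area = 241/2; answer 241/2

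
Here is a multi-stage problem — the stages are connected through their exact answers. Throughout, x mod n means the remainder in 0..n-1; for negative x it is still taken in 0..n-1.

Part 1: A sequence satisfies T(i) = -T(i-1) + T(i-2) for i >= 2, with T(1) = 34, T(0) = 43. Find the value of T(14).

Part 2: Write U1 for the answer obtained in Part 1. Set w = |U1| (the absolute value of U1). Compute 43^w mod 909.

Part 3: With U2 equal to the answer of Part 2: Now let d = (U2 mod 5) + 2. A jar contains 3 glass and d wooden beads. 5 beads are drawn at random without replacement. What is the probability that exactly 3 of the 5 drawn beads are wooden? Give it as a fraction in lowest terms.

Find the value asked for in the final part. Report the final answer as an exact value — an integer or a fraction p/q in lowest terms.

Part 1: T(2) = -1*(34) + 1*(43) = 9; iterating: T(2)=9, T(3)=25, T(4)=-16, T(5)=41, T(6)=-57, T(7)=98, T(8)=-155, T(9)=253, T(10)=-408, T(11)=661, T(12)=-1069, T(13)=1730, T(14)=-2799; answer -2799
Part 2: U1 = -2799; w = 2799; squarings mod 909: 43^1=43, 43^2=31, 43^4=52, 43^8=886, 43^16=529, 43^32=778, 43^64=799, 43^128=283, 43^256=97, 43^512=319, 43^1024=862, 43^2048=391; 43^2799 = 43^1 * 43^2 * 43^4 * 43^8 * 43^32 * 43^64 * 43^128 * 43^512 * 43^2048 = 451 (mod 909); answer 451
Part 3: U2 = 451; d = 3; total draws C(6,5) = 6; favorable C(3,3)*C(3,2) = 3; P = 1/2; answer 1/2

1/2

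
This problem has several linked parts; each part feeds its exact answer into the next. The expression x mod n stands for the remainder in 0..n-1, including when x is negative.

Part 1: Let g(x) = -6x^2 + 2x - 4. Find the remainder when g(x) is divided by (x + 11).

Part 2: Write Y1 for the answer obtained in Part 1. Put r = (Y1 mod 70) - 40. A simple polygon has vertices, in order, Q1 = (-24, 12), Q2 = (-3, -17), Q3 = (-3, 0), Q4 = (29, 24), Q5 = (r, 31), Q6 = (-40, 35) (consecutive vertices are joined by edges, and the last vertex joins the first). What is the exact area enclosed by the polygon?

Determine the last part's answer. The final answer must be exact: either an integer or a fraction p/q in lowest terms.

Part 1: remainder = value at the root: -6*(-11)^2 + 2*(-11)^1 - 4 = (-726) + (-22) + (-4) = -752; answer -752
Part 2: Y1 = -752; r = -22; cross terms: (-24*-17 - -3*12)=444, (-3*0 - -3*-17)=-51, (-3*24 - 29*0)=-72, (29*31 - -22*24)=1427, (-22*35 - -40*31)=470, (-40*12 - -24*35)=360; twice the area = |2578| = 2578; area = 1289; answer 1289

1289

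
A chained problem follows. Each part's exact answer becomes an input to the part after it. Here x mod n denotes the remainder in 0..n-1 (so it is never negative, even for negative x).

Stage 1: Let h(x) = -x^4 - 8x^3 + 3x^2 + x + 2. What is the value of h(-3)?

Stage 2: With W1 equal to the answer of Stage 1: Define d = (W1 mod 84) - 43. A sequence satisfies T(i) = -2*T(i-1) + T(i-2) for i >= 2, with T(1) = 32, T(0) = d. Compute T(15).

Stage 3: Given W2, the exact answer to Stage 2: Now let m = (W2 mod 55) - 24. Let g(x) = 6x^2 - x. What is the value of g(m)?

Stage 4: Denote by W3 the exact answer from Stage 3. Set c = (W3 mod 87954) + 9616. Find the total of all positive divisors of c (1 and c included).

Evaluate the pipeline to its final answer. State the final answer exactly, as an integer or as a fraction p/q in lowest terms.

Stage 1: -1*(-3)^4 - 8*(-3)^3 + 3*(-3)^2 + 1*(-3)^1 + 2 = (-81) + (216) + (27) + (-3) + (2) = 161; answer 161
Stage 2: W1 = 161; d = 34; T(2) = -2*(32) + 1*(34) = -30; iterating: T(2)=-30, T(3)=92, T(4)=-214, T(5)=520, T(6)=-1254, T(7)=3028, T(8)=-7310, T(9)=17648, T(10)=-42606, T(11)=102860, T(12)=-248326, T(13)=599512, T(14)=-1447350, T(15)=3494212; answer 3494212
Stage 3: W2 = 3494212; m = -17; 6*(-17)^2 - 1*(-17)^1 = (1734) + (17) = 1751; answer 1751
Stage 4: W3 = 1751; c = 11367; 11367 = 3^3 * 421; sigma = (1 + 3 + 9 + 27) * (1 + 421) = 40 * 422 = 16880; answer 16880

16880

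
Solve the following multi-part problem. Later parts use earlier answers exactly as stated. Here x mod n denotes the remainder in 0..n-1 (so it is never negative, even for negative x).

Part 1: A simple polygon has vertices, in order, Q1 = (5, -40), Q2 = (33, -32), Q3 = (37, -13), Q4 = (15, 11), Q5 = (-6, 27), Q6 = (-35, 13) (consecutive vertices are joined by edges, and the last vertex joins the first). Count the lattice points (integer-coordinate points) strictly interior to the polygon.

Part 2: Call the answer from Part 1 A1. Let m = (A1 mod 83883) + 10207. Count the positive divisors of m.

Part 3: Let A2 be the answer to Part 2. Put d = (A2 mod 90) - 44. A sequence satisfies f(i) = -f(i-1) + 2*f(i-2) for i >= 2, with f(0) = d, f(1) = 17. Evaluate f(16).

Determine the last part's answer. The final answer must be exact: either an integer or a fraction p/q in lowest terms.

Part 1: cross terms: (5*-32 - 33*-40)=1160, (33*-13 - 37*-32)=755, (37*11 - 15*-13)=602, (15*27 - -6*11)=471, (-6*13 - -35*27)=867, (-35*-40 - 5*13)=1335; twice the area = |5190| = 5190; area = 2595; boundary points = 4 + 1 + 2 + 1 + 1 + 1 = 10; strictly interior points = area - boundary/2 + 1 = 2591; answer 2591
Part 2: A1 = 2591; m = 12798; 12798 = 2 * 3^4 * 79; number of divisors = (1+1) * (4+1) * (1+1) = 20; answer 20
Part 3: A2 = 20; d = -24; f(2) = -1*(17) + 2*(-24) = -65; iterating: f(2)=-65, f(3)=99, f(4)=-229, f(5)=427, f(6)=-885, f(7)=1739, f(8)=-3509, f(9)=6987, f(10)=-14005, f(11)=27979, f(12)=-55989, f(13)=111947, f(14)=-223925, f(15)=447819, f(16)=-895669; answer -895669

-895669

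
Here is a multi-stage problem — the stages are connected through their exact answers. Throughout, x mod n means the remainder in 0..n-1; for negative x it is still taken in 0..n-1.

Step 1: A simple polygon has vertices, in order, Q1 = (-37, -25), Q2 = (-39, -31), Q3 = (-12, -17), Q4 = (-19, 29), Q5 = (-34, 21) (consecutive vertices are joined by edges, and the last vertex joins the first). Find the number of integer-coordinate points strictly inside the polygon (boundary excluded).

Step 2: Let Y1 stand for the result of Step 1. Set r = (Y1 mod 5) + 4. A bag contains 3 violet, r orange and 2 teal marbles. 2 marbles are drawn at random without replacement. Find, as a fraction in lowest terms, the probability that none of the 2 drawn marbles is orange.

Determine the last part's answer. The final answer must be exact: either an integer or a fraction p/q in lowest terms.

2/9

Step 1: cross terms: (-37*-31 - -39*-25)=172, (-39*-17 - -12*-31)=291, (-12*29 - -19*-17)=-671, (-19*21 - -34*29)=587, (-34*-25 - -37*21)=1627; twice the area = |2006| = 2006; area = 1003; boundary points = 2 + 1 + 1 + 1 + 1 = 6; strictly interior points = area - boundary/2 + 1 = 1001; answer 1001
Step 2: Y1 = 1001; r = 5; total draws C(10,2) = 45; favorable C(5,2) = 10; P = 2/9; answer 2/9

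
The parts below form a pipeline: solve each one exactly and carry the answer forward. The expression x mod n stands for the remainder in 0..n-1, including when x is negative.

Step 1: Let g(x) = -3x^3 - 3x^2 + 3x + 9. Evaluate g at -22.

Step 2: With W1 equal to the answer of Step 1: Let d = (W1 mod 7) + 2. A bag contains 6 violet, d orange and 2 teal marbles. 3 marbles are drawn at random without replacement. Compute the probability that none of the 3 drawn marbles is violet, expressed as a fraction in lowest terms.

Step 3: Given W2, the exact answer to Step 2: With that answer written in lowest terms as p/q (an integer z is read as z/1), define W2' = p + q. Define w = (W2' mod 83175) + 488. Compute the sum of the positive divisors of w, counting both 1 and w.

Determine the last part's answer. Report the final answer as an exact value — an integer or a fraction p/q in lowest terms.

Step 1: -3*(-22)^3 - 3*(-22)^2 + 3*(-22)^1 + 9 = (31944) + (-1452) + (-66) + (9) = 30435; answer 30435
Step 2: W1 = 30435; d = 8; total draws C(16,3) = 560; favorable C(10,3) = 120; P = 3/14; answer 3/14
Step 3: W2 = 3/14; threaded value p + q = 17; w = 505; 505 = 5 * 101; sigma = (1 + 5) * (1 + 101) = 6 * 102 = 612; answer 612

612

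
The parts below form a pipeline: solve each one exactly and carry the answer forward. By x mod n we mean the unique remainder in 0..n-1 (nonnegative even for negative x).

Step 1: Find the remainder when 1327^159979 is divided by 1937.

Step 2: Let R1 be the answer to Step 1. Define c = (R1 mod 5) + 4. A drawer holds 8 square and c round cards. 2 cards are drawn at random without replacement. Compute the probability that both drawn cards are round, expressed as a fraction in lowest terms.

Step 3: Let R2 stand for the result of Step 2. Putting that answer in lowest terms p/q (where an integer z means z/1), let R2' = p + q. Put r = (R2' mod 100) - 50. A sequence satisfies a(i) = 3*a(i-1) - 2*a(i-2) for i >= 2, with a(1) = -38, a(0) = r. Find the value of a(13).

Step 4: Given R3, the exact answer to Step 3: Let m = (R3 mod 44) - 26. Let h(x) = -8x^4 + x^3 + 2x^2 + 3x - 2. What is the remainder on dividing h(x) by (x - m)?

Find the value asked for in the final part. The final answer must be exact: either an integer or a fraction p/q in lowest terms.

Step 1: squarings mod 1937: 1327^1=1327, 1327^2=196, 1327^4=1613, 1327^8=378, 1327^16=1483, 1327^32=794, 1327^64=911, 1327^128=885, 1327^256=677, 1327^512=1197, 1327^1024=1366, 1327^2048=625, 1327^4096=1288, 1327^8192=872, 1327^16384=1080, 1327^32768=326, 1327^65536=1678, 1327^131072=1223; 1327^159979 = 1327^1 * 1327^2 * 1327^8 * 1327^32 * 1327^64 * 1327^128 * 1327^4096 * 1327^8192 * 1327^16384 * 1327^131072 = 1132 (mod 1937); answer 1132
Step 2: R1 = 1132; c = 6; total draws C(14,2) = 91; favorable C(6,2) = 15; P = 15/91; answer 15/91
Step 3: R2 = 15/91; threaded value p + q = 106; r = -44; a(2) = 3*(-38) - 2*(-44) = -26; iterating: a(2)=-26, a(3)=-2, a(4)=46, a(5)=142, a(6)=334, a(7)=718, a(8)=1486, a(9)=3022, a(10)=6094, a(11)=12238, a(12)=24526, a(13)=49102; answer 49102
Step 4: R3 = 49102; m = 16; remainder = value at the root: -8*(16)^4 + 1*(16)^3 + 2*(16)^2 + 3*(16)^1 - 2 = (-524288) + (4096) + (512) + (48) + (-2) = -519634; answer -519634

-519634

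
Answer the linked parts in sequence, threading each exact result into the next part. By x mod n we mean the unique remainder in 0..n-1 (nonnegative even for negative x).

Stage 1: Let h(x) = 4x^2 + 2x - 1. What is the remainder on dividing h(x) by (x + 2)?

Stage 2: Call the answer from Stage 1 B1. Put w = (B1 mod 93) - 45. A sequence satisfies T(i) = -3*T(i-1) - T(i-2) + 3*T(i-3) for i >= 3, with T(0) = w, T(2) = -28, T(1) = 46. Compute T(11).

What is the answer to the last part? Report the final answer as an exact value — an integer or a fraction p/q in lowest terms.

-49216

Stage 1: remainder = value at the root: 4*(-2)^2 + 2*(-2)^1 - 1 = (16) + (-4) + (-1) = 11; answer 11
Stage 2: B1 = 11; w = -34; T(3) = -3*(-28) - 1*(46) + 3*(-34) = -64; iterating: T(3)=-64, T(4)=358, T(5)=-1094, T(6)=2732, T(7)=-6028, T(8)=12070, T(9)=-21986, T(10)=35804, T(11)=-49216; answer -49216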